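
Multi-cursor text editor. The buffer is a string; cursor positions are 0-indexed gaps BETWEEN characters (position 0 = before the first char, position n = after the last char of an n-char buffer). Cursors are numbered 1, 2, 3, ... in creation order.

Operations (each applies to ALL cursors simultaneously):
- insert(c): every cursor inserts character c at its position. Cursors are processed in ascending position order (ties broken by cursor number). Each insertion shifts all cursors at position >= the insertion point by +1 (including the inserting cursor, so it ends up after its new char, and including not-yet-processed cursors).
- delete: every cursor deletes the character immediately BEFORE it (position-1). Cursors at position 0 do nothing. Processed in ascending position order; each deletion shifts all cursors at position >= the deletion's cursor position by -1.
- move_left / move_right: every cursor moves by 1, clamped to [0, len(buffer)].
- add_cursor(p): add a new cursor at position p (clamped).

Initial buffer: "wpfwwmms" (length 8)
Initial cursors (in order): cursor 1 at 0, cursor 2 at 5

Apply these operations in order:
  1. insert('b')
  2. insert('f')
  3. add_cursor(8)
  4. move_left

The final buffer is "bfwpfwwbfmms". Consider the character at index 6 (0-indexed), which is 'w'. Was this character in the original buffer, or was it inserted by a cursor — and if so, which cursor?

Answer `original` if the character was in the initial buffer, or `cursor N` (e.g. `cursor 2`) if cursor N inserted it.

Answer: original

Derivation:
After op 1 (insert('b')): buffer="bwpfwwbmms" (len 10), cursors c1@1 c2@7, authorship 1.....2...
After op 2 (insert('f')): buffer="bfwpfwwbfmms" (len 12), cursors c1@2 c2@9, authorship 11.....22...
After op 3 (add_cursor(8)): buffer="bfwpfwwbfmms" (len 12), cursors c1@2 c3@8 c2@9, authorship 11.....22...
After op 4 (move_left): buffer="bfwpfwwbfmms" (len 12), cursors c1@1 c3@7 c2@8, authorship 11.....22...
Authorship (.=original, N=cursor N): 1 1 . . . . . 2 2 . . .
Index 6: author = original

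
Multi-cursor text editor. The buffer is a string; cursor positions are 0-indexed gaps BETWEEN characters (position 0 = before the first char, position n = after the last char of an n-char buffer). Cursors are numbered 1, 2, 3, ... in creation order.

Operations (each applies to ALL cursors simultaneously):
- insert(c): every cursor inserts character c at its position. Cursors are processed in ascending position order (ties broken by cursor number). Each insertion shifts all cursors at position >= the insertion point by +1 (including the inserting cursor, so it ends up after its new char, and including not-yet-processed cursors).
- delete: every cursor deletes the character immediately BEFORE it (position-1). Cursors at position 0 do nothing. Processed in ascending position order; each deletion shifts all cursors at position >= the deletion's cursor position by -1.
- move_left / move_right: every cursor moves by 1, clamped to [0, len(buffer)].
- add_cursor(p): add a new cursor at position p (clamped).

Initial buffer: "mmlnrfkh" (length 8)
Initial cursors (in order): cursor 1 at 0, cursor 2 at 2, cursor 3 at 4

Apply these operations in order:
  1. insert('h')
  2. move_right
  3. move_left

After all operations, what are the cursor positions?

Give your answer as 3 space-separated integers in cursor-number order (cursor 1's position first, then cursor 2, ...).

Answer: 1 4 7

Derivation:
After op 1 (insert('h')): buffer="hmmhlnhrfkh" (len 11), cursors c1@1 c2@4 c3@7, authorship 1..2..3....
After op 2 (move_right): buffer="hmmhlnhrfkh" (len 11), cursors c1@2 c2@5 c3@8, authorship 1..2..3....
After op 3 (move_left): buffer="hmmhlnhrfkh" (len 11), cursors c1@1 c2@4 c3@7, authorship 1..2..3....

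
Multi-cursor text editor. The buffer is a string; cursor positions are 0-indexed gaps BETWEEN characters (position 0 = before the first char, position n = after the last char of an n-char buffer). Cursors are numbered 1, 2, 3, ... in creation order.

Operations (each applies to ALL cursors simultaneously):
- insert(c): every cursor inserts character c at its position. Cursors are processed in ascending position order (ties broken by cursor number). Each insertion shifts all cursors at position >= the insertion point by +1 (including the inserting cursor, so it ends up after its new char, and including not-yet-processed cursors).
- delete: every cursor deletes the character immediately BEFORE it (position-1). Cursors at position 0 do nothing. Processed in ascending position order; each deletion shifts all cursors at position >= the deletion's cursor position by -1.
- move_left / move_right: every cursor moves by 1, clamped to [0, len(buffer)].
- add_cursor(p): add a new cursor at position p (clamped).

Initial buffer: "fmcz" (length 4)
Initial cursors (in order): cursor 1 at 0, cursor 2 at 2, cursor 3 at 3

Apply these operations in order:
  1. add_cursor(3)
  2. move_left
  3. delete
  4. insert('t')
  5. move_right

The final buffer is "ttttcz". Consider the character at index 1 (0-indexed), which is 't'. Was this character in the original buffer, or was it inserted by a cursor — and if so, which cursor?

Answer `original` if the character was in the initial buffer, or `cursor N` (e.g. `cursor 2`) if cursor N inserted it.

Answer: cursor 2

Derivation:
After op 1 (add_cursor(3)): buffer="fmcz" (len 4), cursors c1@0 c2@2 c3@3 c4@3, authorship ....
After op 2 (move_left): buffer="fmcz" (len 4), cursors c1@0 c2@1 c3@2 c4@2, authorship ....
After op 3 (delete): buffer="cz" (len 2), cursors c1@0 c2@0 c3@0 c4@0, authorship ..
After op 4 (insert('t')): buffer="ttttcz" (len 6), cursors c1@4 c2@4 c3@4 c4@4, authorship 1234..
After op 5 (move_right): buffer="ttttcz" (len 6), cursors c1@5 c2@5 c3@5 c4@5, authorship 1234..
Authorship (.=original, N=cursor N): 1 2 3 4 . .
Index 1: author = 2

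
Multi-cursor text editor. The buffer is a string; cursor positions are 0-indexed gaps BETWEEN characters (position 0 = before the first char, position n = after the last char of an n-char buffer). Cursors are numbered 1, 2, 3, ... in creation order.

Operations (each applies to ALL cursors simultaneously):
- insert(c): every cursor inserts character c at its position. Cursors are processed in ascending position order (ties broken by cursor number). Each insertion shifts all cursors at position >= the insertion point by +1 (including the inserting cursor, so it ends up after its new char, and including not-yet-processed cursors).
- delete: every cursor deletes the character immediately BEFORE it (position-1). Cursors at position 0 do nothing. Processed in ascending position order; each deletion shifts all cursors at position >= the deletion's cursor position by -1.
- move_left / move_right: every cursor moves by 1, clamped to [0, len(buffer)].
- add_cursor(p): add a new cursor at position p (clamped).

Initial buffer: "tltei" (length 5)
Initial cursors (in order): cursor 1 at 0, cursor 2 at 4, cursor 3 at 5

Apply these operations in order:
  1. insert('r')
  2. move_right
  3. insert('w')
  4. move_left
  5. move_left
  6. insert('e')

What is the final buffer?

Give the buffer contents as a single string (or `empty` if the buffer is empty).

Answer: retwltereiwerw

Derivation:
After op 1 (insert('r')): buffer="rtlterir" (len 8), cursors c1@1 c2@6 c3@8, authorship 1....2.3
After op 2 (move_right): buffer="rtlterir" (len 8), cursors c1@2 c2@7 c3@8, authorship 1....2.3
After op 3 (insert('w')): buffer="rtwlteriwrw" (len 11), cursors c1@3 c2@9 c3@11, authorship 1.1...2.233
After op 4 (move_left): buffer="rtwlteriwrw" (len 11), cursors c1@2 c2@8 c3@10, authorship 1.1...2.233
After op 5 (move_left): buffer="rtwlteriwrw" (len 11), cursors c1@1 c2@7 c3@9, authorship 1.1...2.233
After op 6 (insert('e')): buffer="retwltereiwerw" (len 14), cursors c1@2 c2@9 c3@12, authorship 11.1...22.2333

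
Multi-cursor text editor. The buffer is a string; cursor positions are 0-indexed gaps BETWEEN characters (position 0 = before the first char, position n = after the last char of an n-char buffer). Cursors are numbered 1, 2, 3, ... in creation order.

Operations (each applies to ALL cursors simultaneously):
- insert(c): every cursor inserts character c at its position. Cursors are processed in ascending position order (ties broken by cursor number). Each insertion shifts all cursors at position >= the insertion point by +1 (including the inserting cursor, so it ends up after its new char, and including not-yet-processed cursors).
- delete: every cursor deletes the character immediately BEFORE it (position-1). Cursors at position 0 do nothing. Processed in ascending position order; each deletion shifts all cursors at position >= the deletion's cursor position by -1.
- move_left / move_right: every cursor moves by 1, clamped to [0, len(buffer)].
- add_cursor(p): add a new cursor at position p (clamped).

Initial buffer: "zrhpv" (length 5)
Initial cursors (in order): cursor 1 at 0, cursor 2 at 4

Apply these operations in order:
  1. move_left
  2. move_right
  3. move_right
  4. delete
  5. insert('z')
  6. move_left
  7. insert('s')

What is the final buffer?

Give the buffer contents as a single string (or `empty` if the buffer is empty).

Answer: zszhpsz

Derivation:
After op 1 (move_left): buffer="zrhpv" (len 5), cursors c1@0 c2@3, authorship .....
After op 2 (move_right): buffer="zrhpv" (len 5), cursors c1@1 c2@4, authorship .....
After op 3 (move_right): buffer="zrhpv" (len 5), cursors c1@2 c2@5, authorship .....
After op 4 (delete): buffer="zhp" (len 3), cursors c1@1 c2@3, authorship ...
After op 5 (insert('z')): buffer="zzhpz" (len 5), cursors c1@2 c2@5, authorship .1..2
After op 6 (move_left): buffer="zzhpz" (len 5), cursors c1@1 c2@4, authorship .1..2
After op 7 (insert('s')): buffer="zszhpsz" (len 7), cursors c1@2 c2@6, authorship .11..22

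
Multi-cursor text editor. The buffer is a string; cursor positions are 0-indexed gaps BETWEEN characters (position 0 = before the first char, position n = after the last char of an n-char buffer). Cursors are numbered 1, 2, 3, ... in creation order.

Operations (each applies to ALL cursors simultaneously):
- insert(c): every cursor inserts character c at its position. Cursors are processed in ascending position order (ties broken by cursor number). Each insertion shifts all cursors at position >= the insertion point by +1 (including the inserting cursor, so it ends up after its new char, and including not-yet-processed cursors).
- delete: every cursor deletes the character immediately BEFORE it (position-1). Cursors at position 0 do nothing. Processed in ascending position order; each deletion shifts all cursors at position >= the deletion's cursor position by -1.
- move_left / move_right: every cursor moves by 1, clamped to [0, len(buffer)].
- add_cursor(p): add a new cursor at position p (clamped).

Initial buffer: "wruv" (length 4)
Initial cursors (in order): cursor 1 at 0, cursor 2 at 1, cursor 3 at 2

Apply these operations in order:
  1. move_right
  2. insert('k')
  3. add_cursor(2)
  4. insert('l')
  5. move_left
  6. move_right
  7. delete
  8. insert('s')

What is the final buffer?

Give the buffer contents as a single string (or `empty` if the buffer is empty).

Answer: wkssrksuksv

Derivation:
After op 1 (move_right): buffer="wruv" (len 4), cursors c1@1 c2@2 c3@3, authorship ....
After op 2 (insert('k')): buffer="wkrkukv" (len 7), cursors c1@2 c2@4 c3@6, authorship .1.2.3.
After op 3 (add_cursor(2)): buffer="wkrkukv" (len 7), cursors c1@2 c4@2 c2@4 c3@6, authorship .1.2.3.
After op 4 (insert('l')): buffer="wkllrkluklv" (len 11), cursors c1@4 c4@4 c2@7 c3@10, authorship .114.22.33.
After op 5 (move_left): buffer="wkllrkluklv" (len 11), cursors c1@3 c4@3 c2@6 c3@9, authorship .114.22.33.
After op 6 (move_right): buffer="wkllrkluklv" (len 11), cursors c1@4 c4@4 c2@7 c3@10, authorship .114.22.33.
After op 7 (delete): buffer="wkrkukv" (len 7), cursors c1@2 c4@2 c2@4 c3@6, authorship .1.2.3.
After op 8 (insert('s')): buffer="wkssrksuksv" (len 11), cursors c1@4 c4@4 c2@7 c3@10, authorship .114.22.33.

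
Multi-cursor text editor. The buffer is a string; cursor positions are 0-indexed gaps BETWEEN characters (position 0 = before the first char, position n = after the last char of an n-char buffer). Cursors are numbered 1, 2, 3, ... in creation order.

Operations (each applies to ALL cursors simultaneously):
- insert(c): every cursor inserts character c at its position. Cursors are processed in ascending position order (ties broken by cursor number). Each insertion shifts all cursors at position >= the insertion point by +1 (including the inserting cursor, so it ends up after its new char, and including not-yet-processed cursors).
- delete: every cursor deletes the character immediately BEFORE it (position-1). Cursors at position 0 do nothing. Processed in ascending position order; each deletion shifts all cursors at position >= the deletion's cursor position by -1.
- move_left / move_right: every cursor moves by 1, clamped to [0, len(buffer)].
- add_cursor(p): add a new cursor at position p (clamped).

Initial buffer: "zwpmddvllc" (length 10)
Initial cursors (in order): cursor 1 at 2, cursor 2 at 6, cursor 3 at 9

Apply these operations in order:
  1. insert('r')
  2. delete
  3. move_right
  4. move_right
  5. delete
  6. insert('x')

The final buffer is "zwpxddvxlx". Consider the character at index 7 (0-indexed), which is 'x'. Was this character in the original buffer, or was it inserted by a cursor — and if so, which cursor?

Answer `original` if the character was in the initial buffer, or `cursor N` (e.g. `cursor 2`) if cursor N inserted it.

Answer: cursor 2

Derivation:
After op 1 (insert('r')): buffer="zwrpmddrvllrc" (len 13), cursors c1@3 c2@8 c3@12, authorship ..1....2...3.
After op 2 (delete): buffer="zwpmddvllc" (len 10), cursors c1@2 c2@6 c3@9, authorship ..........
After op 3 (move_right): buffer="zwpmddvllc" (len 10), cursors c1@3 c2@7 c3@10, authorship ..........
After op 4 (move_right): buffer="zwpmddvllc" (len 10), cursors c1@4 c2@8 c3@10, authorship ..........
After op 5 (delete): buffer="zwpddvl" (len 7), cursors c1@3 c2@6 c3@7, authorship .......
After op 6 (insert('x')): buffer="zwpxddvxlx" (len 10), cursors c1@4 c2@8 c3@10, authorship ...1...2.3
Authorship (.=original, N=cursor N): . . . 1 . . . 2 . 3
Index 7: author = 2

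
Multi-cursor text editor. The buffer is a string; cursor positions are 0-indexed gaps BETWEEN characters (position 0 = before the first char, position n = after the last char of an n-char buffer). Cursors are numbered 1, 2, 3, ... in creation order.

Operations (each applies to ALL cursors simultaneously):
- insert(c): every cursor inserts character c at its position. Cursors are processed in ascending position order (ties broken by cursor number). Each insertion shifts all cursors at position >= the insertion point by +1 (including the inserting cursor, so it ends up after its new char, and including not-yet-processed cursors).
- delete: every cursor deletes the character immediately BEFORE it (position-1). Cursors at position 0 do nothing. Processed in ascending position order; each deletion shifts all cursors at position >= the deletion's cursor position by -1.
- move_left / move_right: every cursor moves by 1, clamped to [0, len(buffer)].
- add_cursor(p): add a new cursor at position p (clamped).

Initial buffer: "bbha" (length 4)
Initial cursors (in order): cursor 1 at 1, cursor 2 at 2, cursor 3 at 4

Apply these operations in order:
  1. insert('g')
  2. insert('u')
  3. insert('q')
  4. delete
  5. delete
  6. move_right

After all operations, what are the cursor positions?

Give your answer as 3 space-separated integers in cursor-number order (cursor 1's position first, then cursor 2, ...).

Answer: 3 5 7

Derivation:
After op 1 (insert('g')): buffer="bgbghag" (len 7), cursors c1@2 c2@4 c3@7, authorship .1.2..3
After op 2 (insert('u')): buffer="bgubguhagu" (len 10), cursors c1@3 c2@6 c3@10, authorship .11.22..33
After op 3 (insert('q')): buffer="bguqbguqhaguq" (len 13), cursors c1@4 c2@8 c3@13, authorship .111.222..333
After op 4 (delete): buffer="bgubguhagu" (len 10), cursors c1@3 c2@6 c3@10, authorship .11.22..33
After op 5 (delete): buffer="bgbghag" (len 7), cursors c1@2 c2@4 c3@7, authorship .1.2..3
After op 6 (move_right): buffer="bgbghag" (len 7), cursors c1@3 c2@5 c3@7, authorship .1.2..3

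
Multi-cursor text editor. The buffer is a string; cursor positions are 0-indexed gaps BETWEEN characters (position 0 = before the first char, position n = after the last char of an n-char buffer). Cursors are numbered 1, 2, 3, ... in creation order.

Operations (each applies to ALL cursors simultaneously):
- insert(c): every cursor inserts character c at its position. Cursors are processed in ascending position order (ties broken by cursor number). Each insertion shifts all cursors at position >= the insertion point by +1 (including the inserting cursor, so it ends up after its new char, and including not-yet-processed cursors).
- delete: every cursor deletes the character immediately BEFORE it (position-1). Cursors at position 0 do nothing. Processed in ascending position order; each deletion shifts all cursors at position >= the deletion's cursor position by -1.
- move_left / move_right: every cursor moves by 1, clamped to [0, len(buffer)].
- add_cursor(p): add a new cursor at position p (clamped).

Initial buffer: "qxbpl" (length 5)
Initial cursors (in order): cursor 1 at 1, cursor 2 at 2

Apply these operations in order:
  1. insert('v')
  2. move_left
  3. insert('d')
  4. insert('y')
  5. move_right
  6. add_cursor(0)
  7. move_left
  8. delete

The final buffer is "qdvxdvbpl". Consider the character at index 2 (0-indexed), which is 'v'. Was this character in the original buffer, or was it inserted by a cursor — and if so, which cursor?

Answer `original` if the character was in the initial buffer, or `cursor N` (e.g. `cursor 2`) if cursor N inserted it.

After op 1 (insert('v')): buffer="qvxvbpl" (len 7), cursors c1@2 c2@4, authorship .1.2...
After op 2 (move_left): buffer="qvxvbpl" (len 7), cursors c1@1 c2@3, authorship .1.2...
After op 3 (insert('d')): buffer="qdvxdvbpl" (len 9), cursors c1@2 c2@5, authorship .11.22...
After op 4 (insert('y')): buffer="qdyvxdyvbpl" (len 11), cursors c1@3 c2@7, authorship .111.222...
After op 5 (move_right): buffer="qdyvxdyvbpl" (len 11), cursors c1@4 c2@8, authorship .111.222...
After op 6 (add_cursor(0)): buffer="qdyvxdyvbpl" (len 11), cursors c3@0 c1@4 c2@8, authorship .111.222...
After op 7 (move_left): buffer="qdyvxdyvbpl" (len 11), cursors c3@0 c1@3 c2@7, authorship .111.222...
After op 8 (delete): buffer="qdvxdvbpl" (len 9), cursors c3@0 c1@2 c2@5, authorship .11.22...
Authorship (.=original, N=cursor N): . 1 1 . 2 2 . . .
Index 2: author = 1

Answer: cursor 1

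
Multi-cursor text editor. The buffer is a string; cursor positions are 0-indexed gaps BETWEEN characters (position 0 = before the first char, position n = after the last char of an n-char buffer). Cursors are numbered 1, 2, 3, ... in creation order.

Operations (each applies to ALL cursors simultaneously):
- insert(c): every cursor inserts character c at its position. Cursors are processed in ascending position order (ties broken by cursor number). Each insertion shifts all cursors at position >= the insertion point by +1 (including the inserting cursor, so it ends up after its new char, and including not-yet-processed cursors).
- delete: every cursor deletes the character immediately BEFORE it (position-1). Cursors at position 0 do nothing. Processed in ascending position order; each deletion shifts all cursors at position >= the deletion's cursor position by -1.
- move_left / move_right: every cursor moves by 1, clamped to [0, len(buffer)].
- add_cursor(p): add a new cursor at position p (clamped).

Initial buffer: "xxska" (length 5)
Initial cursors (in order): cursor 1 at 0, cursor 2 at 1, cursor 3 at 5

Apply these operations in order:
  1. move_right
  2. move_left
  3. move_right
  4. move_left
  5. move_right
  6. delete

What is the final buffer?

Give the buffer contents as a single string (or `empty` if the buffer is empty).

Answer: sk

Derivation:
After op 1 (move_right): buffer="xxska" (len 5), cursors c1@1 c2@2 c3@5, authorship .....
After op 2 (move_left): buffer="xxska" (len 5), cursors c1@0 c2@1 c3@4, authorship .....
After op 3 (move_right): buffer="xxska" (len 5), cursors c1@1 c2@2 c3@5, authorship .....
After op 4 (move_left): buffer="xxska" (len 5), cursors c1@0 c2@1 c3@4, authorship .....
After op 5 (move_right): buffer="xxska" (len 5), cursors c1@1 c2@2 c3@5, authorship .....
After op 6 (delete): buffer="sk" (len 2), cursors c1@0 c2@0 c3@2, authorship ..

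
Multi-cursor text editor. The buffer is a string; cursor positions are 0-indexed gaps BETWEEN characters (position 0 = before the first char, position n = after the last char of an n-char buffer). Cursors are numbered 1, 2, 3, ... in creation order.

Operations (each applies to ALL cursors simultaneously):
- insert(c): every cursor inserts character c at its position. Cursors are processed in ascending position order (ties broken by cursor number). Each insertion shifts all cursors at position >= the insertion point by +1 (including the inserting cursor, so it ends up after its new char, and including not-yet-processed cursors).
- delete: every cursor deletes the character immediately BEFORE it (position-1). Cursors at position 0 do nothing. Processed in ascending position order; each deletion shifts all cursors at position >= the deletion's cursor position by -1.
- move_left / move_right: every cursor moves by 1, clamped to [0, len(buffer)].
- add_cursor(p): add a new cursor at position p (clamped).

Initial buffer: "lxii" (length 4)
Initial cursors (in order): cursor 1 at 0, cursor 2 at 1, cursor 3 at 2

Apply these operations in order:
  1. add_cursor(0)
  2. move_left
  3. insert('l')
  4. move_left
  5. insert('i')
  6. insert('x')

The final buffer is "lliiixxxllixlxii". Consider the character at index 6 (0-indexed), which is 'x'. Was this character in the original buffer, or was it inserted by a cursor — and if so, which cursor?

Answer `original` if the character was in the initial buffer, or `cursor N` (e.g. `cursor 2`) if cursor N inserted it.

Answer: cursor 2

Derivation:
After op 1 (add_cursor(0)): buffer="lxii" (len 4), cursors c1@0 c4@0 c2@1 c3@2, authorship ....
After op 2 (move_left): buffer="lxii" (len 4), cursors c1@0 c2@0 c4@0 c3@1, authorship ....
After op 3 (insert('l')): buffer="lllllxii" (len 8), cursors c1@3 c2@3 c4@3 c3@5, authorship 124.3...
After op 4 (move_left): buffer="lllllxii" (len 8), cursors c1@2 c2@2 c4@2 c3@4, authorship 124.3...
After op 5 (insert('i')): buffer="lliiillilxii" (len 12), cursors c1@5 c2@5 c4@5 c3@8, authorship 121244.33...
After op 6 (insert('x')): buffer="lliiixxxllixlxii" (len 16), cursors c1@8 c2@8 c4@8 c3@12, authorship 121241244.333...
Authorship (.=original, N=cursor N): 1 2 1 2 4 1 2 4 4 . 3 3 3 . . .
Index 6: author = 2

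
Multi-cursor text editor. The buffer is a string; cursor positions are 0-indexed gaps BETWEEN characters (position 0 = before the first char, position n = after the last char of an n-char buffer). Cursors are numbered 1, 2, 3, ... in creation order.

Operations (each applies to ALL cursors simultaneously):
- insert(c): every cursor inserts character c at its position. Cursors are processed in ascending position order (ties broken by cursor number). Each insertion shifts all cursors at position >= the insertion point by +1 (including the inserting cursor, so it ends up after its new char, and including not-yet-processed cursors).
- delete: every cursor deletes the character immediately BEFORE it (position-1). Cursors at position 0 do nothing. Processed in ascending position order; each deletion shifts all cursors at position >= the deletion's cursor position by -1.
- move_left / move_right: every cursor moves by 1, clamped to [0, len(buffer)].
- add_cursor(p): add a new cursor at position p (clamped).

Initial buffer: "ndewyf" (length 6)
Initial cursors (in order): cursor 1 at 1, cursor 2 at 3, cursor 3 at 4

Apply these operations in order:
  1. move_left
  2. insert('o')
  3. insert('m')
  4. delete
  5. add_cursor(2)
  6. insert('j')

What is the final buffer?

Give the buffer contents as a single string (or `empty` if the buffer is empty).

After op 1 (move_left): buffer="ndewyf" (len 6), cursors c1@0 c2@2 c3@3, authorship ......
After op 2 (insert('o')): buffer="ondoeowyf" (len 9), cursors c1@1 c2@4 c3@6, authorship 1..2.3...
After op 3 (insert('m')): buffer="omndomeomwyf" (len 12), cursors c1@2 c2@6 c3@9, authorship 11..22.33...
After op 4 (delete): buffer="ondoeowyf" (len 9), cursors c1@1 c2@4 c3@6, authorship 1..2.3...
After op 5 (add_cursor(2)): buffer="ondoeowyf" (len 9), cursors c1@1 c4@2 c2@4 c3@6, authorship 1..2.3...
After op 6 (insert('j')): buffer="ojnjdojeojwyf" (len 13), cursors c1@2 c4@4 c2@7 c3@10, authorship 11.4.22.33...

Answer: ojnjdojeojwyf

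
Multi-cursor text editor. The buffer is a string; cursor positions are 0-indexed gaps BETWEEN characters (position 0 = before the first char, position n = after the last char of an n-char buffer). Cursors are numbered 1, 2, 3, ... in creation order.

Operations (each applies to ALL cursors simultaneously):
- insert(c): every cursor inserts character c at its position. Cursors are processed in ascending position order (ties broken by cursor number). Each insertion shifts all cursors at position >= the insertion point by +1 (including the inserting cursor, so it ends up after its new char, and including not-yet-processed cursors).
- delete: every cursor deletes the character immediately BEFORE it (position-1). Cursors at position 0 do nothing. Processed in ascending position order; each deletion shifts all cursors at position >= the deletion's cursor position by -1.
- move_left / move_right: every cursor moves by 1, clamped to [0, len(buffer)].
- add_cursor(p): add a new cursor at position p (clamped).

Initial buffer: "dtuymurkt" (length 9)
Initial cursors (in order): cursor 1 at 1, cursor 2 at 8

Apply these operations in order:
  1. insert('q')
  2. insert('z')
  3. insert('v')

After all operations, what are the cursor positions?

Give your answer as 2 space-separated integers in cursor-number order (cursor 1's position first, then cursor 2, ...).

Answer: 4 14

Derivation:
After op 1 (insert('q')): buffer="dqtuymurkqt" (len 11), cursors c1@2 c2@10, authorship .1.......2.
After op 2 (insert('z')): buffer="dqztuymurkqzt" (len 13), cursors c1@3 c2@12, authorship .11.......22.
After op 3 (insert('v')): buffer="dqzvtuymurkqzvt" (len 15), cursors c1@4 c2@14, authorship .111.......222.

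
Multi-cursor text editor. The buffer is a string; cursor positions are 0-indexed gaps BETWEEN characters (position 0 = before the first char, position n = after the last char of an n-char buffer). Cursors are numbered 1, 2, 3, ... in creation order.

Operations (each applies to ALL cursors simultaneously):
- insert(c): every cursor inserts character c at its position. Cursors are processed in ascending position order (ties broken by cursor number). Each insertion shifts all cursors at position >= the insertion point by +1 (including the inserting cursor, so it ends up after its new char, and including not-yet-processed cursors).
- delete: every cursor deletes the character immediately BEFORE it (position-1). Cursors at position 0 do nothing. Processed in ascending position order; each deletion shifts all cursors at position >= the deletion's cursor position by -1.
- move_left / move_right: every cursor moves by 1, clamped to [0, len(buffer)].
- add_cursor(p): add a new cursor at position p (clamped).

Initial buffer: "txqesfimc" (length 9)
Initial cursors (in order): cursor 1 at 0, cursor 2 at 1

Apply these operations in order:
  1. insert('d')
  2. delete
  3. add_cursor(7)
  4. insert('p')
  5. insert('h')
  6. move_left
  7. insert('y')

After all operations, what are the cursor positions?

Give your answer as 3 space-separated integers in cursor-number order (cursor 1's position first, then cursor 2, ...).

Answer: 2 6 15

Derivation:
After op 1 (insert('d')): buffer="dtdxqesfimc" (len 11), cursors c1@1 c2@3, authorship 1.2........
After op 2 (delete): buffer="txqesfimc" (len 9), cursors c1@0 c2@1, authorship .........
After op 3 (add_cursor(7)): buffer="txqesfimc" (len 9), cursors c1@0 c2@1 c3@7, authorship .........
After op 4 (insert('p')): buffer="ptpxqesfipmc" (len 12), cursors c1@1 c2@3 c3@10, authorship 1.2......3..
After op 5 (insert('h')): buffer="phtphxqesfiphmc" (len 15), cursors c1@2 c2@5 c3@13, authorship 11.22......33..
After op 6 (move_left): buffer="phtphxqesfiphmc" (len 15), cursors c1@1 c2@4 c3@12, authorship 11.22......33..
After op 7 (insert('y')): buffer="pyhtpyhxqesfipyhmc" (len 18), cursors c1@2 c2@6 c3@15, authorship 111.222......333..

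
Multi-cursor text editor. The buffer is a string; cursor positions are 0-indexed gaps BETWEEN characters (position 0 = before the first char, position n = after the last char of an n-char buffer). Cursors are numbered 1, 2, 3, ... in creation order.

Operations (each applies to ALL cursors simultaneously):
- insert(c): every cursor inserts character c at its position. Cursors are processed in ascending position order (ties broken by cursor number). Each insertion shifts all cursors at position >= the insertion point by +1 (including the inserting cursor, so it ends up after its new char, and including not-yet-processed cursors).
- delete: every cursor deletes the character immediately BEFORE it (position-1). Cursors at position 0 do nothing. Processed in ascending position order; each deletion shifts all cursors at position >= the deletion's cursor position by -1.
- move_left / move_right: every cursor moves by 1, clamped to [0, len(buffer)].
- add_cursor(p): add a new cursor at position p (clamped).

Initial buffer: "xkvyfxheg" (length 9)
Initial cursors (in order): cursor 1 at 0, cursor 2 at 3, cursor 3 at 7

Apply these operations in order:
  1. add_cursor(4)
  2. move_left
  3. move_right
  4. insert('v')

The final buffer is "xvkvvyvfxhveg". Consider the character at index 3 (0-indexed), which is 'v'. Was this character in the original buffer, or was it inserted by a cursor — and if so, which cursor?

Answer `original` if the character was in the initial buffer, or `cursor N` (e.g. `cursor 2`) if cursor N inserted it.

Answer: original

Derivation:
After op 1 (add_cursor(4)): buffer="xkvyfxheg" (len 9), cursors c1@0 c2@3 c4@4 c3@7, authorship .........
After op 2 (move_left): buffer="xkvyfxheg" (len 9), cursors c1@0 c2@2 c4@3 c3@6, authorship .........
After op 3 (move_right): buffer="xkvyfxheg" (len 9), cursors c1@1 c2@3 c4@4 c3@7, authorship .........
After op 4 (insert('v')): buffer="xvkvvyvfxhveg" (len 13), cursors c1@2 c2@5 c4@7 c3@11, authorship .1..2.4...3..
Authorship (.=original, N=cursor N): . 1 . . 2 . 4 . . . 3 . .
Index 3: author = original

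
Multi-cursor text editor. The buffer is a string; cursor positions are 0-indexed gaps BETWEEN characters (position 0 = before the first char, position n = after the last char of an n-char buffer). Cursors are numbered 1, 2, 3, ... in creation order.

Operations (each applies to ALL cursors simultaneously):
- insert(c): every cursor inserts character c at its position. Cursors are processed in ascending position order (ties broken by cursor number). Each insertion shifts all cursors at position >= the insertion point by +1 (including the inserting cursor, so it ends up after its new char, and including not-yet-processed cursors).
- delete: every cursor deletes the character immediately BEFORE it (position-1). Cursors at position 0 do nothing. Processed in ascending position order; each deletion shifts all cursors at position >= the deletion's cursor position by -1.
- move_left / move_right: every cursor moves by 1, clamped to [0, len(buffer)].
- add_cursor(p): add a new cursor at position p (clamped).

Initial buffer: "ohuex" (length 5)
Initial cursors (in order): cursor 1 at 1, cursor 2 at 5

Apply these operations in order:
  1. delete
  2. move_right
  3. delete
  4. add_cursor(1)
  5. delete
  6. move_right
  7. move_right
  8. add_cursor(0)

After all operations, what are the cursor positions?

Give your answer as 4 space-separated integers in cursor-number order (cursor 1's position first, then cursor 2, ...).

After op 1 (delete): buffer="hue" (len 3), cursors c1@0 c2@3, authorship ...
After op 2 (move_right): buffer="hue" (len 3), cursors c1@1 c2@3, authorship ...
After op 3 (delete): buffer="u" (len 1), cursors c1@0 c2@1, authorship .
After op 4 (add_cursor(1)): buffer="u" (len 1), cursors c1@0 c2@1 c3@1, authorship .
After op 5 (delete): buffer="" (len 0), cursors c1@0 c2@0 c3@0, authorship 
After op 6 (move_right): buffer="" (len 0), cursors c1@0 c2@0 c3@0, authorship 
After op 7 (move_right): buffer="" (len 0), cursors c1@0 c2@0 c3@0, authorship 
After op 8 (add_cursor(0)): buffer="" (len 0), cursors c1@0 c2@0 c3@0 c4@0, authorship 

Answer: 0 0 0 0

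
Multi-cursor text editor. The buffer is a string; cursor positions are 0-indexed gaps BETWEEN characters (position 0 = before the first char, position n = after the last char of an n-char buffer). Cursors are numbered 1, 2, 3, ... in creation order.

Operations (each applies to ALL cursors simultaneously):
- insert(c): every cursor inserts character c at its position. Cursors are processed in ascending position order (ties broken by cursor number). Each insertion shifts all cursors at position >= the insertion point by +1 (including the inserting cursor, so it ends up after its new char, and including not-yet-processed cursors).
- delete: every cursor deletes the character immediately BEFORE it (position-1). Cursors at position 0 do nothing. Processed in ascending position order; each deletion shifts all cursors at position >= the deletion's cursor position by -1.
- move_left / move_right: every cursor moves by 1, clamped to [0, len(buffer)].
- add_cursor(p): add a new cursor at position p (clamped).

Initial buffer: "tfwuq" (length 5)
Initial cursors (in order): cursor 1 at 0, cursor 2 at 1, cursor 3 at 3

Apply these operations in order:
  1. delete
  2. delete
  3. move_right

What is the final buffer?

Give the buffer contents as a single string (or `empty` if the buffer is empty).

After op 1 (delete): buffer="fuq" (len 3), cursors c1@0 c2@0 c3@1, authorship ...
After op 2 (delete): buffer="uq" (len 2), cursors c1@0 c2@0 c3@0, authorship ..
After op 3 (move_right): buffer="uq" (len 2), cursors c1@1 c2@1 c3@1, authorship ..

Answer: uq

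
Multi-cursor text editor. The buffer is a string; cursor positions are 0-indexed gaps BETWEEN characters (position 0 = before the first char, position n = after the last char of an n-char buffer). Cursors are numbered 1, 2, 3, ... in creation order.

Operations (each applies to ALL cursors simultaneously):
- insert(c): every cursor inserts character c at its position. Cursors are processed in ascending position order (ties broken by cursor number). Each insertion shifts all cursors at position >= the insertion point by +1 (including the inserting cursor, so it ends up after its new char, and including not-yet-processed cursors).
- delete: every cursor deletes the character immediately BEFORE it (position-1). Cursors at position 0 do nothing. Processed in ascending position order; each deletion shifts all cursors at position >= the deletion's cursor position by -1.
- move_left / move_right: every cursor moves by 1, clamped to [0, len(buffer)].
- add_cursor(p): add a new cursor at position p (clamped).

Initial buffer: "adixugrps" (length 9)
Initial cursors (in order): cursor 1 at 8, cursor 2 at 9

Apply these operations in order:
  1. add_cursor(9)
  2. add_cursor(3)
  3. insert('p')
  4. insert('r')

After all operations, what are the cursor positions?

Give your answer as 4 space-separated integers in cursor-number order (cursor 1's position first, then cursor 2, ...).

After op 1 (add_cursor(9)): buffer="adixugrps" (len 9), cursors c1@8 c2@9 c3@9, authorship .........
After op 2 (add_cursor(3)): buffer="adixugrps" (len 9), cursors c4@3 c1@8 c2@9 c3@9, authorship .........
After op 3 (insert('p')): buffer="adipxugrppspp" (len 13), cursors c4@4 c1@10 c2@13 c3@13, authorship ...4.....1.23
After op 4 (insert('r')): buffer="adiprxugrpprspprr" (len 17), cursors c4@5 c1@12 c2@17 c3@17, authorship ...44.....11.2323

Answer: 12 17 17 5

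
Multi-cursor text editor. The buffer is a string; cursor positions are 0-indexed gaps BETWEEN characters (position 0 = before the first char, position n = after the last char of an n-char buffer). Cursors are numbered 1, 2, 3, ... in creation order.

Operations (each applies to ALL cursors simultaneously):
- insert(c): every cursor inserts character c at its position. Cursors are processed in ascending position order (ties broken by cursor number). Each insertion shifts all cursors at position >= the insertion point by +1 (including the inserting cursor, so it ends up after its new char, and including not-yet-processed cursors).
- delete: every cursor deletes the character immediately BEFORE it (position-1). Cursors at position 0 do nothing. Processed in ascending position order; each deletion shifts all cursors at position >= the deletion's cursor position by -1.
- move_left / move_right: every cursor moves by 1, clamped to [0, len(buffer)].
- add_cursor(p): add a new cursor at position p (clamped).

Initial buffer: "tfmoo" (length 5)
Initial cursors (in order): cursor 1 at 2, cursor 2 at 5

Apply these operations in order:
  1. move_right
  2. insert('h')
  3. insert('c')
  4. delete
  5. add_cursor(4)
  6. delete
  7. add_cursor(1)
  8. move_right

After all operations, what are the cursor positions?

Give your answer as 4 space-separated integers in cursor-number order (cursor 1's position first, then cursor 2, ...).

Answer: 3 4 3 2

Derivation:
After op 1 (move_right): buffer="tfmoo" (len 5), cursors c1@3 c2@5, authorship .....
After op 2 (insert('h')): buffer="tfmhooh" (len 7), cursors c1@4 c2@7, authorship ...1..2
After op 3 (insert('c')): buffer="tfmhcoohc" (len 9), cursors c1@5 c2@9, authorship ...11..22
After op 4 (delete): buffer="tfmhooh" (len 7), cursors c1@4 c2@7, authorship ...1..2
After op 5 (add_cursor(4)): buffer="tfmhooh" (len 7), cursors c1@4 c3@4 c2@7, authorship ...1..2
After op 6 (delete): buffer="tfoo" (len 4), cursors c1@2 c3@2 c2@4, authorship ....
After op 7 (add_cursor(1)): buffer="tfoo" (len 4), cursors c4@1 c1@2 c3@2 c2@4, authorship ....
After op 8 (move_right): buffer="tfoo" (len 4), cursors c4@2 c1@3 c3@3 c2@4, authorship ....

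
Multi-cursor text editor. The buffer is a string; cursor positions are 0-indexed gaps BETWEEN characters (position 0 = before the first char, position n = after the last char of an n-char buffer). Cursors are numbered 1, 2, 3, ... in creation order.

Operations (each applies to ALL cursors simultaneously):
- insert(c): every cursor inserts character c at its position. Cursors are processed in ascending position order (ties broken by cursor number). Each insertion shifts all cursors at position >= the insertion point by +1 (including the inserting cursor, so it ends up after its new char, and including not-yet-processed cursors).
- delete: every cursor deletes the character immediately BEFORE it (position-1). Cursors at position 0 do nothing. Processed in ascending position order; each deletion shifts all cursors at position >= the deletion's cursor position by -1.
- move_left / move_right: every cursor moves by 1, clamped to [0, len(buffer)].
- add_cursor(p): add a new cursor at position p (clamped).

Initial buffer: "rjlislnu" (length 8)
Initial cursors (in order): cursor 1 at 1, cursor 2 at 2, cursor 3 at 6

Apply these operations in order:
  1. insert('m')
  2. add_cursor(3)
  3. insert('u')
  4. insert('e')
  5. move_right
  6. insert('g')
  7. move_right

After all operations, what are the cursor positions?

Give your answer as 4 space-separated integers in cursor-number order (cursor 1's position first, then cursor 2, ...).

After op 1 (insert('m')): buffer="rmjmlislmnu" (len 11), cursors c1@2 c2@4 c3@9, authorship .1.2....3..
After op 2 (add_cursor(3)): buffer="rmjmlislmnu" (len 11), cursors c1@2 c4@3 c2@4 c3@9, authorship .1.2....3..
After op 3 (insert('u')): buffer="rmujumulislmunu" (len 15), cursors c1@3 c4@5 c2@7 c3@13, authorship .11.422....33..
After op 4 (insert('e')): buffer="rmuejuemuelislmuenu" (len 19), cursors c1@4 c4@7 c2@10 c3@17, authorship .111.44222....333..
After op 5 (move_right): buffer="rmuejuemuelislmuenu" (len 19), cursors c1@5 c4@8 c2@11 c3@18, authorship .111.44222....333..
After op 6 (insert('g')): buffer="rmuejguemguelgislmuengu" (len 23), cursors c1@6 c4@10 c2@14 c3@22, authorship .111.1442422.2...333.3.
After op 7 (move_right): buffer="rmuejguemguelgislmuengu" (len 23), cursors c1@7 c4@11 c2@15 c3@23, authorship .111.1442422.2...333.3.

Answer: 7 15 23 11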